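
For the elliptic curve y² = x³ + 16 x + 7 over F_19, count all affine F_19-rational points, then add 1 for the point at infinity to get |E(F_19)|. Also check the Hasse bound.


Affine points = {(0, 8), (0, 11), (1, 9), (1, 10), (2, 3), (2, 16), (3, 5), (3, 14), (7, 5), (7, 14), (8, 1), (8, 18), (9, 5), (9, 14), (14, 7), (14, 12), (17, 9), (17, 10), (18, 3), (18, 16)}; affine count = 20; |E(F_19)| = 21.

Discriminant check: Δ ∝ 4a³ + 27b² = 4·16³ + 27·7² = 4·4096 + 27·49 ≡ 18 (mod 19). Nonzero ⇒ E is nonsingular.
For each x ∈ F_19, compute rhs = x³ + 16·x + 7 mod 19, then count y ∈ F_19 with y² ≡ rhs.
  x = 0: rhs = 7, matching y values: 8, 11 (2 points).
  x = 1: rhs = 5, matching y values: 9, 10 (2 points).
  x = 2: rhs = 9, matching y values: 3, 16 (2 points).
  x = 3: rhs = 6, matching y values: 5, 14 (2 points).
  x = 4: rhs = 2, matching y values: none (0 points).
  x = 5: rhs = 3, matching y values: none (0 points).
  x = 6: rhs = 15, matching y values: none (0 points).
  x = 7: rhs = 6, matching y values: 5, 14 (2 points).
  x = 8: rhs = 1, matching y values: 1, 18 (2 points).
  x = 9: rhs = 6, matching y values: 5, 14 (2 points).
  x = 10: rhs = 8, matching y values: none (0 points).
  x = 11: rhs = 13, matching y values: none (0 points).
  x = 12: rhs = 8, matching y values: none (0 points).
  x = 13: rhs = 18, matching y values: none (0 points).
  x = 14: rhs = 11, matching y values: 7, 12 (2 points).
  x = 15: rhs = 12, matching y values: none (0 points).
  x = 16: rhs = 8, matching y values: none (0 points).
  x = 17: rhs = 5, matching y values: 9, 10 (2 points).
  x = 18: rhs = 9, matching y values: 3, 16 (2 points).
Total affine count: 20.
Full point count |E(F_19)| = 20 + 1 = 21.
Hasse bound: |21 − (19+1)| = |1| = 1 ≤ 2√19 ≈ 8.7178 ✓.


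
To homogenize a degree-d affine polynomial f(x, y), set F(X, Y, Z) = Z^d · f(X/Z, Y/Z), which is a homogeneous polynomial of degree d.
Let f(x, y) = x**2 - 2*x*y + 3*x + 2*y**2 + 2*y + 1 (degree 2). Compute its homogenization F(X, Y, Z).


F(X, Y, Z) = X**2 - 2*X*Y + 3*X*Z + 2*Y**2 + 2*Y*Z + Z**2

deg(f) = 2.
Substitute x = X/Z, y = Y/Z into f, then multiply by Z^2.
  monomial 1·x^2·y^0 ↦ 1·X^2·Y^0·Z^0.
  monomial -2·x^1·y^1 ↦ -2·X^1·Y^1·Z^0.
  monomial 3·x^1·y^0 ↦ 3·X^1·Y^0·Z^1.
  monomial 2·x^0·y^2 ↦ 2·X^0·Y^2·Z^0.
  monomial 2·x^0·y^1 ↦ 2·X^0·Y^1·Z^1.
  monomial 1·x^0·y^0 ↦ 1·X^0·Y^0·Z^2.
Collecting: F(X, Y, Z) = X**2 - 2*X*Y + 3*X*Z + 2*Y**2 + 2*Y*Z + Z**2.


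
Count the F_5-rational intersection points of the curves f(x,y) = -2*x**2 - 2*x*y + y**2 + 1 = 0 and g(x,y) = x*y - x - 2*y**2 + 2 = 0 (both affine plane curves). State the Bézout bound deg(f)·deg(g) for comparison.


Common zeros: {(2, 1)}; count = 1; Bézout bound = 4.

deg(f) = 2, deg(g) = 2, so Bézout bound = 4.
Scan x ∈ F_5. For each x, list the y ∈ F_5 with f(x, y) ≡ 0 and those with g(x, y) ≡ 0 (mod 5); the common zeros in that column are the intersection.
  x = 0: f ≡ 0 at y ∈ {2, 3}; g ≡ 0 at y ∈ {1, 4}; common: ∅.
  x = 1: f ≡ 0 at y ∈ ∅; g ≡ 0 at y ∈ {1, 2}; common: ∅.
  x = 2: f ≡ 0 at y ∈ {1, 3}; g ≡ 0 at y ∈ {0, 1}; common: {1}.
  x = 3: f ≡ 0 at y ∈ {2, 4}; g ≡ 0 at y ∈ {1, 3}; common: ∅.
  x = 4: f ≡ 0 at y ∈ ∅; g ≡ 0 at y ∈ {1}; common: ∅.
Collecting: common zeros = {(2, 1)}, so the count is 1.
Comparison with the Bézout bound: 1 ≤ 4 = deg(f)·deg(g), as expected for curves with no common component (the affine F_5-count falls short of the bound because intersections may lie at infinity, over extension fields, or carry multiplicity).


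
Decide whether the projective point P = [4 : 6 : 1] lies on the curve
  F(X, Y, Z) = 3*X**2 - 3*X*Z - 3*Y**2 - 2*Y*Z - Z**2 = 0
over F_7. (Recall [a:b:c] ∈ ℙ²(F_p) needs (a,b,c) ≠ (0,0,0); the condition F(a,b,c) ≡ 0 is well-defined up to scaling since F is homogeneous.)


F(4,6,1) ≡ 6 (mod 7); P is NOT on the curve.

Evaluate F(4, 6, 1) term-by-term (mod 7).
  3*X**2 ↦ 3·16·1·1 = 48
  -3*X*Z ↦ -3·4·1·1 = -12
  -3*Y**2 ↦ -3·1·36·1 = -108
  -2*Y*Z ↦ -2·1·6·1 = -12
  -Z**2 ↦ -1·1·1·1 = -1
Sum: F(4, 6, 1) = (48) + (-12) + (-108) + (-12) + (-1) = -85.
Reducing mod 7: -85 ≡ 6 (mod 7).
Since F(a, b, c) ≡ 6 ≠ 0 (mod 7), P does NOT lie on the curve.


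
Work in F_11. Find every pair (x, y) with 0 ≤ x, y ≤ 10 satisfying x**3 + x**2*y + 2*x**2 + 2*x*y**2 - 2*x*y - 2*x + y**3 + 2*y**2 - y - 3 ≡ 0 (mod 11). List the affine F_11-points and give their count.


Affine F_11-points: {(0, 2), (1, 3), (2, 4), (4, 5), (6, 3), (6, 7), (6, 9), (7, 4), (9, 6), (10, 0), (10, 3), (10, 8)}; count = 12.

For each of the 121 pairs (x, y) ∈ F_11², evaluate f(x, y) mod 11. Record the zeros.
  x = 0: [0↦8, 1↦10, 2↦0, 3↦6, 4↦1, 5↦2, 6↦4, 7↦2, 8↦2, 9↦10, 10↦10]  zeros at y ∈ {2}
  x = 1: [0↦9, 1↦1, 2↦7, 3↦0, 4↦8, 5↦4, 6↦5, 7↦6, 8↦2, 9↦10, 10↦3]  zeros at y ∈ {3}
  x = 2: [0↦9, 1↦4, 2↦6, 3↦10, 4↦0, 5↦4, 6↦6, 7↦1, 8↦6, 9↦5, 10↦4]  zeros at y ∈ {4}
  x = 3: [0↦3, 1↦3, 2↦3, 3↦9, 4↦5, 5↦8, 6↦2, 7↦4, 8↦9, 9↦1, 10↦8]  zeros at y ∈ ∅
  x = 4: [0↦8, 1↦4, 2↦4, 3↦3, 4↦7, 5↦0, 6↦10, 7↦10, 8↦6, 9↦4, 10↦10]  zeros at y ∈ {5}
  x = 5: [0↦8, 1↦2, 2↦4, 3↦9, 4↦1, 5↦8, 6↦3, 7↦3, 8↦3, 9↦9, 10↦5]  zeros at y ∈ ∅
  x = 6: [0↦9, 1↦3, 2↦9, 3↦0, 4↦4, 5↦5, 6↦9, 7↦0, 8↦6, 9↦0, 10↦10]  zeros at y ∈ {3, 7, 9}
  x = 7: [0↦6, 1↦2, 2↦3, 3↦4, 4↦0, 5↦8, 6↦1, 7↦7, 8↦10, 9↦5, 10↦9]  zeros at y ∈ {4}
  x = 8: [0↦5, 1↦5, 2↦3, 3↦5, 4↦6, 5↦1, 6↦7, 7↦8, 8↦10, 9↦8, 10↦8]  zeros at y ∈ ∅
  x = 9: [0↦1, 1↦7, 2↦4, 3↦9, 4↦6, 5↦1, 6↦0, 7↦9, 8↦1, 9↦4, 10↦2]  zeros at y ∈ {6}
  x = 10: [0↦0, 1↦3, 2↦1, 3↦0, 4↦6, 5↦3, 6↦8, 7↦5, 8↦0, 9↦10, 10↦8]  zeros at y ∈ {0, 3, 8}
Collecting zeros: affine points = {(0, 2), (1, 3), (2, 4), (4, 5), (6, 3), (6, 7), (6, 9), (7, 4), (9, 6), (10, 0), (10, 3), (10, 8)}.
Total count |C(F_11)_aff| = 12.


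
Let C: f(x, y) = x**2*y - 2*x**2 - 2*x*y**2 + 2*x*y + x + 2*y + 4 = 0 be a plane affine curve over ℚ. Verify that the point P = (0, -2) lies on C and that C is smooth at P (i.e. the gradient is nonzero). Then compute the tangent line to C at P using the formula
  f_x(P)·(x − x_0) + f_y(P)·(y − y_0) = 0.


Tangent line at P: -11*x + 2*y + 4 = 0.

Step 1: f(0, -2) = 0, so P lies on C.
Step 2: partial derivatives
  f_x(x, y) = 2*x*y - 4*x - 2*y**2 + 2*y + 1, f_y(x, y) = x**2 - 4*x*y + 2*x + 2.
  f_x(P) = -11, f_y(P) = 2 (gradient nonzero, so P is smooth).
Step 3: tangent line at P: -11·(x − 0) + 2·(y − -2) = 0.
Expanding: -11*x + 2*y + 4 = 0.


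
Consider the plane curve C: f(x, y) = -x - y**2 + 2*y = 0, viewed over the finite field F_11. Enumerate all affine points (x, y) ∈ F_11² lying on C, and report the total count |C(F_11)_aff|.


Affine F_11-points: {(0, 0), (0, 2), (1, 1), (3, 4), (3, 9), (7, 5), (7, 8), (8, 3), (8, 10), (9, 6), (9, 7)}; count = 11.

For each of the 121 pairs (x, y) ∈ F_11², evaluate f(x, y) mod 11. Record the zeros.
  x = 0: [0↦0, 1↦1, 2↦0, 3↦8, 4↦3, 5↦7, 6↦9, 7↦9, 8↦7, 9↦3, 10↦8]  zeros at y ∈ {0, 2}
  x = 1: [0↦10, 1↦0, 2↦10, 3↦7, 4↦2, 5↦6, 6↦8, 7↦8, 8↦6, 9↦2, 10↦7]  zeros at y ∈ {1}
  x = 2: [0↦9, 1↦10, 2↦9, 3↦6, 4↦1, 5↦5, 6↦7, 7↦7, 8↦5, 9↦1, 10↦6]  zeros at y ∈ ∅
  x = 3: [0↦8, 1↦9, 2↦8, 3↦5, 4↦0, 5↦4, 6↦6, 7↦6, 8↦4, 9↦0, 10↦5]  zeros at y ∈ {4, 9}
  x = 4: [0↦7, 1↦8, 2↦7, 3↦4, 4↦10, 5↦3, 6↦5, 7↦5, 8↦3, 9↦10, 10↦4]  zeros at y ∈ ∅
  x = 5: [0↦6, 1↦7, 2↦6, 3↦3, 4↦9, 5↦2, 6↦4, 7↦4, 8↦2, 9↦9, 10↦3]  zeros at y ∈ ∅
  x = 6: [0↦5, 1↦6, 2↦5, 3↦2, 4↦8, 5↦1, 6↦3, 7↦3, 8↦1, 9↦8, 10↦2]  zeros at y ∈ ∅
  x = 7: [0↦4, 1↦5, 2↦4, 3↦1, 4↦7, 5↦0, 6↦2, 7↦2, 8↦0, 9↦7, 10↦1]  zeros at y ∈ {5, 8}
  x = 8: [0↦3, 1↦4, 2↦3, 3↦0, 4↦6, 5↦10, 6↦1, 7↦1, 8↦10, 9↦6, 10↦0]  zeros at y ∈ {3, 10}
  x = 9: [0↦2, 1↦3, 2↦2, 3↦10, 4↦5, 5↦9, 6↦0, 7↦0, 8↦9, 9↦5, 10↦10]  zeros at y ∈ {6, 7}
  x = 10: [0↦1, 1↦2, 2↦1, 3↦9, 4↦4, 5↦8, 6↦10, 7↦10, 8↦8, 9↦4, 10↦9]  zeros at y ∈ ∅
Collecting zeros: affine points = {(0, 0), (0, 2), (1, 1), (3, 4), (3, 9), (7, 5), (7, 8), (8, 3), (8, 10), (9, 6), (9, 7)}.
Total count |C(F_11)_aff| = 11.


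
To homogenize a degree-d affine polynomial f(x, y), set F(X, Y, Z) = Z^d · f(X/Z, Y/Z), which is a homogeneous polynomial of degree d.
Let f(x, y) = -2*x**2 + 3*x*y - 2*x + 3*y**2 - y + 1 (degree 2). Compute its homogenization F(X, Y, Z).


F(X, Y, Z) = -2*X**2 + 3*X*Y - 2*X*Z + 3*Y**2 - Y*Z + Z**2

deg(f) = 2.
Substitute x = X/Z, y = Y/Z into f, then multiply by Z^2.
  monomial -2·x^2·y^0 ↦ -2·X^2·Y^0·Z^0.
  monomial 3·x^1·y^1 ↦ 3·X^1·Y^1·Z^0.
  monomial -2·x^1·y^0 ↦ -2·X^1·Y^0·Z^1.
  monomial 3·x^0·y^2 ↦ 3·X^0·Y^2·Z^0.
  monomial -1·x^0·y^1 ↦ -1·X^0·Y^1·Z^1.
  monomial 1·x^0·y^0 ↦ 1·X^0·Y^0·Z^2.
Collecting: F(X, Y, Z) = -2*X**2 + 3*X*Y - 2*X*Z + 3*Y**2 - Y*Z + Z**2.


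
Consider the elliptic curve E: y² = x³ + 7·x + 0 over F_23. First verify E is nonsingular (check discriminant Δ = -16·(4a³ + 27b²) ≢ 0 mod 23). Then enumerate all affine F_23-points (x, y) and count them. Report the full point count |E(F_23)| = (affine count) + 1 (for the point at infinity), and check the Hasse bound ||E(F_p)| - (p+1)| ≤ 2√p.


Affine points = {(0, 0), (1, 10), (1, 13), (3, 5), (3, 18), (4, 0), (7, 1), (7, 22), (8, 4), (8, 19), (10, 9), (10, 14), (12, 8), (12, 15), (14, 6), (14, 17), (17, 8), (17, 15), (18, 1), (18, 22), (19, 0), (21, 1), (21, 22)}; affine count = 23; |E(F_23)| = 24.

Discriminant check: Δ ∝ 4a³ + 27b² = 4·7³ + 27·0² = 4·343 + 27·0 ≡ 15 (mod 23). Nonzero ⇒ E is nonsingular.
For each x ∈ F_23, compute rhs = x³ + 7·x + 0 mod 23, then count y ∈ F_23 with y² ≡ rhs.
  x = 0: rhs = 0, matching y values: 0 (1 points).
  x = 1: rhs = 8, matching y values: 10, 13 (2 points).
  x = 2: rhs = 22, matching y values: none (0 points).
  x = 3: rhs = 2, matching y values: 5, 18 (2 points).
  x = 4: rhs = 0, matching y values: 0 (1 points).
  x = 5: rhs = 22, matching y values: none (0 points).
  x = 6: rhs = 5, matching y values: none (0 points).
  x = 7: rhs = 1, matching y values: 1, 22 (2 points).
  x = 8: rhs = 16, matching y values: 4, 19 (2 points).
  x = 9: rhs = 10, matching y values: none (0 points).
  x = 10: rhs = 12, matching y values: 9, 14 (2 points).
  x = 11: rhs = 5, matching y values: none (0 points).
  x = 12: rhs = 18, matching y values: 8, 15 (2 points).
  x = 13: rhs = 11, matching y values: none (0 points).
  x = 14: rhs = 13, matching y values: 6, 17 (2 points).
  x = 15: rhs = 7, matching y values: none (0 points).
  x = 16: rhs = 22, matching y values: none (0 points).
  x = 17: rhs = 18, matching y values: 8, 15 (2 points).
  x = 18: rhs = 1, matching y values: 1, 22 (2 points).
  x = 19: rhs = 0, matching y values: 0 (1 points).
  x = 20: rhs = 21, matching y values: none (0 points).
  x = 21: rhs = 1, matching y values: 1, 22 (2 points).
  x = 22: rhs = 15, matching y values: none (0 points).
Total affine count: 23.
Full point count |E(F_23)| = 23 + 1 = 24.
Hasse bound: |24 − (23+1)| = |0| = 0 ≤ 2√23 ≈ 9.5917 ✓.


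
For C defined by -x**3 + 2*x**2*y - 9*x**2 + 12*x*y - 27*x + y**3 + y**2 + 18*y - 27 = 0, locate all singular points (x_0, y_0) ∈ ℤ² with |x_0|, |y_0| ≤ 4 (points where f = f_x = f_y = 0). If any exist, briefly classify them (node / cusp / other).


Singular points: {(-3, 0)}; classification: cusp.

Compute partial derivatives:
  f_x = -3*x**2 + 4*x*y - 18*x + 12*y - 27.
  f_y = 2*x**2 + 12*x + 3*y**2 + 2*y + 18.
Scan x_0 ∈ {−4, ..., 4}. For each x_0, f_y(x_0, y) is a polynomial in y; find its integer roots y ∈ {−4, ..., 4}, then test f_x and f at those candidates.
  x = -4: f_y(-4, y) = 3*y**2 + 2*y + 2; no integer root y with |y| ≤ 4.
  x = -3: f_y(-3, y) = 3*y**2 + 2*y; vanishes at y ∈ {0}. (-3, 0): f_x = 0, f = 0 — SINGULAR.
  x = -2: f_y(-2, y) = 3*y**2 + 2*y + 2; no integer root y with |y| ≤ 4.
  x = -1: f_y(-1, y) = 3*y**2 + 2*y + 8; no integer root y with |y| ≤ 4.
  x = 0: f_y(0, y) = 3*y**2 + 2*y + 18; no integer root y with |y| ≤ 4.
  x = 1: f_y(1, y) = 3*y**2 + 2*y + 32; no integer root y with |y| ≤ 4.
  x = 2: f_y(2, y) = 3*y**2 + 2*y + 50; no integer root y with |y| ≤ 4.
  x = 3: f_y(3, y) = 3*y**2 + 2*y + 72; no integer root y with |y| ≤ 4.
  x = 4: f_y(4, y) = 3*y**2 + 2*y + 98; no integer root y with |y| ≤ 4.
Only singular point on the grid: (-3, 0).
Classify: substitute x = -3 + u, y = 0 + v and expand: f = -u**3 + 2*u**2*v + v**3 + v**2.
No constant or linear terms (consistent with a singular point). Quadratic part: v**2. Cubic part: -u**3 + 2*u**2*v + v**3.
The quadratic part v**2 is a perfect square, so there is a single (double) tangent line v = 0, i.e. y = 0. Restricting the cubic part to that line (v = 0) leaves -u**3 ≠ 0, so f is not divisible by v and the branch is v² ≈ u**3 to lowest order — this is a cusp.
Classification: cusp.


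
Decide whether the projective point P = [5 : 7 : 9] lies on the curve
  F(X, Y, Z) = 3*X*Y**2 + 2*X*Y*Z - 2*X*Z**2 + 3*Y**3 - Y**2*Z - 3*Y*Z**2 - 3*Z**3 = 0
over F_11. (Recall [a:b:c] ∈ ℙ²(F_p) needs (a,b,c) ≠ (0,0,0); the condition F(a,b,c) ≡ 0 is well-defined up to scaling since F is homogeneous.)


F(5,7,9) ≡ 5 (mod 11); P is NOT on the curve.

Evaluate F(5, 7, 9) term-by-term (mod 11).
  3*X*Y**2 ↦ 3·5·49·1 = 735
  2*X*Y*Z ↦ 2·5·7·9 = 630
  -2*X*Z**2 ↦ -2·5·1·81 = -810
  3*Y**3 ↦ 3·1·343·1 = 1029
  -Y**2*Z ↦ -1·1·49·9 = -441
  -3*Y*Z**2 ↦ -3·1·7·81 = -1701
  -3*Z**3 ↦ -3·1·1·729 = -2187
Sum: F(5, 7, 9) = (735) + (630) + (-810) + (1029) + (-441) + (-1701) + (-2187) = -2745.
Reducing mod 11: -2745 ≡ 5 (mod 11).
Since F(a, b, c) ≡ 5 ≠ 0 (mod 11), P does NOT lie on the curve.


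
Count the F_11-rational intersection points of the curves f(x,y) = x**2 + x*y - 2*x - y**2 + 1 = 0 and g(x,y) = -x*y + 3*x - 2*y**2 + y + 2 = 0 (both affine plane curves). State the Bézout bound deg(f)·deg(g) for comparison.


Common zeros: {(3, 10)}; count = 1; Bézout bound = 4.

deg(f) = 2, deg(g) = 2, so Bézout bound = 4.
Scan x ∈ F_11. For each x, list the y ∈ F_11 with f(x, y) ≡ 0 and those with g(x, y) ≡ 0 (mod 11); the common zeros in that column are the intersection.
  x = 0: f ≡ 0 at y ∈ {1, 10}; g ≡ 0 at y ∈ ∅; common: ∅.
  x = 1: f ≡ 0 at y ∈ {0, 1}; g ≡ 0 at y ∈ ∅; common: ∅.
  x = 2: f ≡ 0 at y ∈ ∅; g ≡ 0 at y ∈ ∅; common: ∅.
  x = 3: f ≡ 0 at y ∈ {4, 10}; g ≡ 0 at y ∈ {0, 10}; common: {10}.
  x = 4: f ≡ 0 at y ∈ ∅; g ≡ 0 at y ∈ {2}; common: ∅.
  x = 5: f ≡ 0 at y ∈ {2, 3}; g ≡ 0 at y ∈ {1, 8}; common: ∅.
  x = 6: f ≡ 0 at y ∈ {2, 4}; g ≡ 0 at y ∈ {5, 9}; common: ∅.
  x = 7: f ≡ 0 at y ∈ ∅; g ≡ 0 at y ∈ {4}; common: ∅.
  x = 8: f ≡ 0 at y ∈ ∅; g ≡ 0 at y ∈ {6, 7}; common: ∅.
  x = 9: f ≡ 0 at y ∈ ∅; g ≡ 0 at y ∈ ∅; common: ∅.
  x = 10: f ≡ 0 at y ∈ ∅; g ≡ 0 at y ∈ ∅; common: ∅.
Collecting: common zeros = {(3, 10)}, so the count is 1.
Comparison with the Bézout bound: 1 ≤ 4 = deg(f)·deg(g), as expected for curves with no common component (the affine F_11-count falls short of the bound because intersections may lie at infinity, over extension fields, or carry multiplicity).


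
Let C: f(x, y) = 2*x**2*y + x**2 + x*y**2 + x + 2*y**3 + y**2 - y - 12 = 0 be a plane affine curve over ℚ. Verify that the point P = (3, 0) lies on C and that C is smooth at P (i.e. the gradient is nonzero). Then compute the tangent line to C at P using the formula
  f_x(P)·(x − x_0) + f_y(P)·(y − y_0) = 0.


Tangent line at P: 7*x + 17*y - 21 = 0.

Step 1: f(3, 0) = 0, so P lies on C.
Step 2: partial derivatives
  f_x(x, y) = 4*x*y + 2*x + y**2 + 1, f_y(x, y) = 2*x**2 + 2*x*y + 6*y**2 + 2*y - 1.
  f_x(P) = 7, f_y(P) = 17 (gradient nonzero, so P is smooth).
Step 3: tangent line at P: 7·(x − 3) + 17·(y − 0) = 0.
Expanding: 7*x + 17*y - 21 = 0.


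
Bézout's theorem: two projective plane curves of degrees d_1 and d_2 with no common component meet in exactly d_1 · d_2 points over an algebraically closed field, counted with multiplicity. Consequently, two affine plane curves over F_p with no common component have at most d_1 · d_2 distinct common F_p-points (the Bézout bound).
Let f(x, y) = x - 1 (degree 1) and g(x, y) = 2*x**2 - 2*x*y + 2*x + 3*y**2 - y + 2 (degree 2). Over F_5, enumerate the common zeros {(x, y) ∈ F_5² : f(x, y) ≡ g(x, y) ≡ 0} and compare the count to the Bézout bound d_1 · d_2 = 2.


Common zeros: ∅; count = 0; Bézout bound = 2.

deg(f) = 1, deg(g) = 2, so Bézout bound = 2.
Scan x ∈ F_5. For each x, list the y ∈ F_5 with f(x, y) ≡ 0 and those with g(x, y) ≡ 0 (mod 5); the common zeros in that column are the intersection.
  x = 0: f ≡ 0 at y ∈ ∅; g ≡ 0 at y ∈ ∅; common: ∅.
  x = 1: f ≡ 0 at y ∈ {0, 1, 2, 3, 4}; g ≡ 0 at y ∈ ∅; common: ∅.
  x = 2: f ≡ 0 at y ∈ ∅; g ≡ 0 at y ∈ ∅; common: ∅.
  x = 3: f ≡ 0 at y ∈ ∅; g ≡ 0 at y ∈ ∅; common: ∅.
  x = 4: f ≡ 0 at y ∈ ∅; g ≡ 0 at y ∈ ∅; common: ∅.
Collecting: common zeros = ∅, so the count is 0.
Comparison with the Bézout bound: 0 ≤ 2 = deg(f)·deg(g), as expected for curves with no common component (the affine F_5-count falls short of the bound because intersections may lie at infinity, over extension fields, or carry multiplicity).


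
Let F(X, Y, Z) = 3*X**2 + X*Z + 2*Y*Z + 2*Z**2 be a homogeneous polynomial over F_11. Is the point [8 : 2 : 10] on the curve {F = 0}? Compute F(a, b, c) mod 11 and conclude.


F(8,2,10) ≡ 6 (mod 11); P is NOT on the curve.

Evaluate F(8, 2, 10) term-by-term (mod 11).
  3*X**2 ↦ 3·64·1·1 = 192
  X*Z ↦ 1·8·1·10 = 80
  2*Y*Z ↦ 2·1·2·10 = 40
  2*Z**2 ↦ 2·1·1·100 = 200
Sum: F(8, 2, 10) = (192) + (80) + (40) + (200) = 512.
Reducing mod 11: 512 ≡ 6 (mod 11).
Since F(a, b, c) ≡ 6 ≠ 0 (mod 11), P does NOT lie on the curve.


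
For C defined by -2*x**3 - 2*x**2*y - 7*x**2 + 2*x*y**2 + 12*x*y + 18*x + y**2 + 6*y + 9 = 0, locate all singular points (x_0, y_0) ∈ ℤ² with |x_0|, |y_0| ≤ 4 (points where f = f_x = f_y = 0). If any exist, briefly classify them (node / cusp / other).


Singular points: {(0, -3)}; classification: node.

Compute partial derivatives:
  f_x = -6*x**2 - 4*x*y - 14*x + 2*y**2 + 12*y + 18.
  f_y = -2*x**2 + 4*x*y + 12*x + 2*y + 6.
Scan x_0 ∈ {−4, ..., 4}. For each x_0, f_y(x_0, y) is a polynomial in y; find its integer roots y ∈ {−4, ..., 4}, then test f_x and f at those candidates.
  x = -4: f_y(-4, y) = -14*y - 74; no integer root y with |y| ≤ 4.
  x = -3: f_y(-3, y) = -10*y - 48; no integer root y with |y| ≤ 4.
  x = -2: f_y(-2, y) = -6*y - 26; no integer root y with |y| ≤ 4.
  x = -1: f_y(-1, y) = -2*y - 8; vanishes at y ∈ {-4}. (-1, -4): f_x = -6 ≠ 0.
  x = 0: f_y(0, y) = 2*y + 6; vanishes at y ∈ {-3}. (0, -3): f_x = 0, f = 0 — SINGULAR.
  x = 1: f_y(1, y) = 6*y + 16; no integer root y with |y| ≤ 4.
  x = 2: f_y(2, y) = 10*y + 22; no integer root y with |y| ≤ 4.
  x = 3: f_y(3, y) = 14*y + 24; no integer root y with |y| ≤ 4.
  x = 4: f_y(4, y) = 18*y + 22; no integer root y with |y| ≤ 4.
Only singular point on the grid: (0, -3).
Classify: substitute x = 0 + u, y = -3 + v and expand: f = -2*u**3 - 2*u**2*v - u**2 + 2*u*v**2 + v**2.
No constant or linear terms (consistent with a singular point). Quadratic part: -u**2 + v**2. Cubic part: -2*u**3 - 2*u**2*v + 2*u*v**2.
The quadratic part v**2 - u**2 = (v − u)(v + u) splits into two distinct linear factors, so there are two distinct tangent lines y − -3 = ±(x − 0) — this is a node (ordinary double point).
Classification: node.


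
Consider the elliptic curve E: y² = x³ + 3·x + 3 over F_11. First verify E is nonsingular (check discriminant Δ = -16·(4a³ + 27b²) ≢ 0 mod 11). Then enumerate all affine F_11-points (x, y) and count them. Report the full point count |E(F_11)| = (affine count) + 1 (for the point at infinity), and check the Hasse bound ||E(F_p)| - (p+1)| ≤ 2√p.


Affine points = {(0, 5), (0, 6), (5, 0), (7, 2), (7, 9), (8, 0), (9, 0)}; affine count = 7; |E(F_11)| = 8.

Discriminant check: Δ ∝ 4a³ + 27b² = 4·3³ + 27·3² = 4·27 + 27·9 ≡ 10 (mod 11). Nonzero ⇒ E is nonsingular.
For each x ∈ F_11, compute rhs = x³ + 3·x + 3 mod 11, then count y ∈ F_11 with y² ≡ rhs.
  x = 0: rhs = 3, matching y values: 5, 6 (2 points).
  x = 1: rhs = 7, matching y values: none (0 points).
  x = 2: rhs = 6, matching y values: none (0 points).
  x = 3: rhs = 6, matching y values: none (0 points).
  x = 4: rhs = 2, matching y values: none (0 points).
  x = 5: rhs = 0, matching y values: 0 (1 points).
  x = 6: rhs = 6, matching y values: none (0 points).
  x = 7: rhs = 4, matching y values: 2, 9 (2 points).
  x = 8: rhs = 0, matching y values: 0 (1 points).
  x = 9: rhs = 0, matching y values: 0 (1 points).
  x = 10: rhs = 10, matching y values: none (0 points).
Total affine count: 7.
Full point count |E(F_11)| = 7 + 1 = 8.
Hasse bound: |8 − (11+1)| = |-4| = 4 ≤ 2√11 ≈ 6.6332 ✓.


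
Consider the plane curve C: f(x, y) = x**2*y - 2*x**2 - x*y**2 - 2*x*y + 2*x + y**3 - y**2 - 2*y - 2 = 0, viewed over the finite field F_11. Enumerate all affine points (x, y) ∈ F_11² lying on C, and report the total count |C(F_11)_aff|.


Affine F_11-points: {(0, 5), (2, 7), (2, 9), (4, 9), (5, 4), (6, 4), (7, 2), (8, 7)}; count = 8.

For each of the 121 pairs (x, y) ∈ F_11², evaluate f(x, y) mod 11. Record the zeros.
  x = 0: [0↦9, 1↦7, 2↦9, 3↦10, 4↦5, 5↦0, 6↦1, 7↦3, 8↦1, 9↦1, 10↦9]  zeros at y ∈ {5}
  x = 1: [0↦9, 1↦5, 2↦3, 3↦9, 4↦7, 5↦3, 6↦3, 7↦2, 8↦6, 9↦10, 10↦9]  zeros at y ∈ ∅
  x = 2: [0↦5, 1↦1, 2↦8, 3↦10, 4↦2, 5↦1, 6↦2, 7↦0, 8↦1, 9↦0, 10↦3]  zeros at y ∈ {7, 9}
  x = 3: [0↦8, 1↦6, 2↦2, 3↦2, 4↦1, 5↦5, 6↦9, 7↦8, 8↦8, 9↦4, 10↦2]  zeros at y ∈ ∅
  x = 4: [0↦7, 1↦9, 2↦7, 3↦7, 4↦4, 5↦4, 6↦2, 7↦4, 8↦5, 9↦0, 10↦6]  zeros at y ∈ {9}
  x = 5: [0↦2, 1↦10, 2↦1, 3↦3, 4↦0, 5↦9, 6↦3, 7↦10, 8↦3, 9↦10, 10↦4]  zeros at y ∈ {4}
  x = 6: [0↦4, 1↦9, 2↦6, 3↦1, 4↦0, 5↦9, 6↦1, 7↦4, 8↦2, 9↦1, 10↦7]  zeros at y ∈ {4}
  x = 7: [0↦2, 1↦6, 2↦0, 3↦1, 4↦4, 5↦4, 6↦7, 7↦8, 8↦2, 9↦6, 10↦4]  zeros at y ∈ {2}
  x = 8: [0↦7, 1↦1, 2↦5, 3↦3, 4↦1, 5↦5, 6↦10, 7↦0, 8↦3, 9↦3, 10↦6]  zeros at y ∈ {7}
  x = 9: [0↦8, 1↦5, 2↦10, 3↦7, 4↦2, 5↦1, 6↦10, 7↦2, 8↦5, 9↦3, 10↦2]  zeros at y ∈ ∅
  x = 10: [0↦5, 1↦7, 2↦4, 3↦2, 4↦7, 5↦3, 6↦7, 7↦3, 8↦8, 9↦6, 10↦3]  zeros at y ∈ ∅
Collecting zeros: affine points = {(0, 5), (2, 7), (2, 9), (4, 9), (5, 4), (6, 4), (7, 2), (8, 7)}.
Total count |C(F_11)_aff| = 8.


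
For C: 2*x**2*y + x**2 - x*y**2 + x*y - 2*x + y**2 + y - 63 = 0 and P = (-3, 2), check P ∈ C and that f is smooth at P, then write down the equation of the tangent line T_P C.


Tangent line at P: -34*x + 32*y - 166 = 0.

Step 1: f(-3, 2) = 0, so P lies on C.
Step 2: partial derivatives
  f_x(x, y) = 4*x*y + 2*x - y**2 + y - 2, f_y(x, y) = 2*x**2 - 2*x*y + x + 2*y + 1.
  f_x(P) = -34, f_y(P) = 32 (gradient nonzero, so P is smooth).
Step 3: tangent line at P: -34·(x − -3) + 32·(y − 2) = 0.
Expanding: -34*x + 32*y - 166 = 0.


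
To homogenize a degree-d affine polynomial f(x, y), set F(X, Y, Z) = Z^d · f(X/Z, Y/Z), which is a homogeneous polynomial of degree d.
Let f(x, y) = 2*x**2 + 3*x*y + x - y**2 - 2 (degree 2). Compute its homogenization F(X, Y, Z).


F(X, Y, Z) = 2*X**2 + 3*X*Y + X*Z - Y**2 - 2*Z**2

deg(f) = 2.
Substitute x = X/Z, y = Y/Z into f, then multiply by Z^2.
  monomial 2·x^2·y^0 ↦ 2·X^2·Y^0·Z^0.
  monomial 3·x^1·y^1 ↦ 3·X^1·Y^1·Z^0.
  monomial 1·x^1·y^0 ↦ 1·X^1·Y^0·Z^1.
  monomial -1·x^0·y^2 ↦ -1·X^0·Y^2·Z^0.
  monomial -2·x^0·y^0 ↦ -2·X^0·Y^0·Z^2.
Collecting: F(X, Y, Z) = 2*X**2 + 3*X*Y + X*Z - Y**2 - 2*Z**2.


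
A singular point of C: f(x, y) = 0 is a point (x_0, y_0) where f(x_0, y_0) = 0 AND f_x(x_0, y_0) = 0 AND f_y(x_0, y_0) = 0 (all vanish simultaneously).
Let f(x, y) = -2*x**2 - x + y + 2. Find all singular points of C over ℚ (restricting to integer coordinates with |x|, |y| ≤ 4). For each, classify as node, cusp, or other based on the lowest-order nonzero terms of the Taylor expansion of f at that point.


No singular points in the scanned grid; C is smooth there.

Compute partial derivatives:
  f_x = -4*x - 1.
  f_y = 1.
f_y = 1 is a nonzero constant, so f_y never vanishes: no point (x, y) can satisfy f = f_x = f_y = 0. In particular no (x, y) ∈ {−4, ..., 4}² is singular; the curve is smooth.


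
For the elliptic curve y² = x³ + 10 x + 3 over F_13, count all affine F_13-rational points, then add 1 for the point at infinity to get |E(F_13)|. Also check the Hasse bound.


Affine points = {(0, 4), (0, 9), (1, 1), (1, 12), (4, 4), (4, 9), (5, 3), (5, 10), (7, 0), (8, 6), (8, 7), (9, 4), (9, 9), (11, 1), (11, 12)}; affine count = 15; |E(F_13)| = 16.

Discriminant check: Δ ∝ 4a³ + 27b² = 4·10³ + 27·3² = 4·1000 + 27·9 ≡ 5 (mod 13). Nonzero ⇒ E is nonsingular.
For each x ∈ F_13, compute rhs = x³ + 10·x + 3 mod 13, then count y ∈ F_13 with y² ≡ rhs.
  x = 0: rhs = 3, matching y values: 4, 9 (2 points).
  x = 1: rhs = 1, matching y values: 1, 12 (2 points).
  x = 2: rhs = 5, matching y values: none (0 points).
  x = 3: rhs = 8, matching y values: none (0 points).
  x = 4: rhs = 3, matching y values: 4, 9 (2 points).
  x = 5: rhs = 9, matching y values: 3, 10 (2 points).
  x = 6: rhs = 6, matching y values: none (0 points).
  x = 7: rhs = 0, matching y values: 0 (1 points).
  x = 8: rhs = 10, matching y values: 6, 7 (2 points).
  x = 9: rhs = 3, matching y values: 4, 9 (2 points).
  x = 10: rhs = 11, matching y values: none (0 points).
  x = 11: rhs = 1, matching y values: 1, 12 (2 points).
  x = 12: rhs = 5, matching y values: none (0 points).
Total affine count: 15.
Full point count |E(F_13)| = 15 + 1 = 16.
Hasse bound: |16 − (13+1)| = |2| = 2 ≤ 2√13 ≈ 7.2111 ✓.


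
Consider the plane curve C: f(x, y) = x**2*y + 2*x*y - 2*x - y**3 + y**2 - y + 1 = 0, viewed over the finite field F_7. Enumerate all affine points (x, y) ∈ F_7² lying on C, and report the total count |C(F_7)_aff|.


Affine F_7-points: {(0, 1), (1, 5), (2, 2), (2, 3), (3, 5), (4, 0), (4, 2), (4, 6), (6, 3), (6, 6)}; count = 10.

For each of the 49 pairs (x, y) ∈ F_7², evaluate f(x, y) mod 7. Record the zeros.
  x = 0: [0↦1, 1↦0, 2↦2, 3↦1, 4↦5, 5↦1, 6↦4]  zeros at y ∈ {1}
  x = 1: [0↦6, 1↦1, 2↦6, 3↦1, 4↦1, 5↦0, 6↦6]  zeros at y ∈ {5}
  x = 2: [0↦4, 1↦4, 2↦0, 3↦0, 4↦5, 5↦2, 6↦6]  zeros at y ∈ {2, 3}
  x = 3: [0↦2, 1↦2, 2↦5, 3↦5, 4↦3, 5↦0, 6↦4]  zeros at y ∈ {5}
  x = 4: [0↦0, 1↦2, 2↦0, 3↦2, 4↦2, 5↦1, 6↦0]  zeros at y ∈ {0, 2, 6}
  x = 5: [0↦5, 1↦4, 2↦6, 3↦5, 4↦2, 5↦5, 6↦1]  zeros at y ∈ ∅
  x = 6: [0↦3, 1↦1, 2↦2, 3↦0, 4↦3, 5↦5, 6↦0]  zeros at y ∈ {3, 6}
Collecting zeros: affine points = {(0, 1), (1, 5), (2, 2), (2, 3), (3, 5), (4, 0), (4, 2), (4, 6), (6, 3), (6, 6)}.
Total count |C(F_7)_aff| = 10.


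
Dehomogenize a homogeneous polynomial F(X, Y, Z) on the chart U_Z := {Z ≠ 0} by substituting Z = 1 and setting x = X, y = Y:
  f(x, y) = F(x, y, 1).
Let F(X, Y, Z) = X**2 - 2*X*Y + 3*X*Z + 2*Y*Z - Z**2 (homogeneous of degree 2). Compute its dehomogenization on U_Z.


f(x, y) = x**2 - 2*x*y + 3*x + 2*y - 1

On U_Z we set Z = 1. Each monomial c·X^i·Y^j·Z^k in F becomes c·x^i·y^j·1^k = c·x^i·y^j.
Substituting Z = 1: F(X, Y, 1) = x**2 - 2*x*y + 3*x + 2*y - 1.
Note: deg(f) ≤ deg(F) = 2; strict inequality happens when F is divisible by Z (lost terms).


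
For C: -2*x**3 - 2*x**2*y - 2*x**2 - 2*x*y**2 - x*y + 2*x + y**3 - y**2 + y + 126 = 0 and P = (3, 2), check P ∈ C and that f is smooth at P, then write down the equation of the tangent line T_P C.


Tangent line at P: -98*x - 36*y + 366 = 0.

Step 1: f(3, 2) = 0, so P lies on C.
Step 2: partial derivatives
  f_x(x, y) = -6*x**2 - 4*x*y - 4*x - 2*y**2 - y + 2, f_y(x, y) = -2*x**2 - 4*x*y - x + 3*y**2 - 2*y + 1.
  f_x(P) = -98, f_y(P) = -36 (gradient nonzero, so P is smooth).
Step 3: tangent line at P: -98·(x − 3) + -36·(y − 2) = 0.
Expanding: -98*x - 36*y + 366 = 0.


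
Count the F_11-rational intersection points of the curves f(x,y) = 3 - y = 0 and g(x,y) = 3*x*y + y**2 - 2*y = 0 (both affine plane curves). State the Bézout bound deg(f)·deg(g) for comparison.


Common zeros: {(7, 3)}; count = 1; Bézout bound = 2.

deg(f) = 1, deg(g) = 2, so Bézout bound = 2.
Scan x ∈ F_11. For each x, list the y ∈ F_11 with f(x, y) ≡ 0 and those with g(x, y) ≡ 0 (mod 11); the common zeros in that column are the intersection.
  x = 0: f ≡ 0 at y ∈ {3}; g ≡ 0 at y ∈ {0, 2}; common: ∅.
  x = 1: f ≡ 0 at y ∈ {3}; g ≡ 0 at y ∈ {0, 10}; common: ∅.
  x = 2: f ≡ 0 at y ∈ {3}; g ≡ 0 at y ∈ {0, 7}; common: ∅.
  x = 3: f ≡ 0 at y ∈ {3}; g ≡ 0 at y ∈ {0, 4}; common: ∅.
  x = 4: f ≡ 0 at y ∈ {3}; g ≡ 0 at y ∈ {0, 1}; common: ∅.
  x = 5: f ≡ 0 at y ∈ {3}; g ≡ 0 at y ∈ {0, 9}; common: ∅.
  x = 6: f ≡ 0 at y ∈ {3}; g ≡ 0 at y ∈ {0, 6}; common: ∅.
  x = 7: f ≡ 0 at y ∈ {3}; g ≡ 0 at y ∈ {0, 3}; common: {3}.
  x = 8: f ≡ 0 at y ∈ {3}; g ≡ 0 at y ∈ {0}; common: ∅.
  x = 9: f ≡ 0 at y ∈ {3}; g ≡ 0 at y ∈ {0, 8}; common: ∅.
  x = 10: f ≡ 0 at y ∈ {3}; g ≡ 0 at y ∈ {0, 5}; common: ∅.
Collecting: common zeros = {(7, 3)}, so the count is 1.
Comparison with the Bézout bound: 1 ≤ 2 = deg(f)·deg(g), as expected for curves with no common component (the affine F_11-count falls short of the bound because intersections may lie at infinity, over extension fields, or carry multiplicity).


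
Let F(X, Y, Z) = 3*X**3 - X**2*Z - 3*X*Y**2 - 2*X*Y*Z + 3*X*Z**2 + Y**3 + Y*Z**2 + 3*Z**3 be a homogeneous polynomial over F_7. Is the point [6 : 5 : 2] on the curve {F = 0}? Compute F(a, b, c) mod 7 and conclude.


F(6,5,2) ≡ 2 (mod 7); P is NOT on the curve.

Evaluate F(6, 5, 2) term-by-term (mod 7).
  3*X**3 ↦ 3·216·1·1 = 648
  -X**2*Z ↦ -1·36·1·2 = -72
  -3*X*Y**2 ↦ -3·6·25·1 = -450
  -2*X*Y*Z ↦ -2·6·5·2 = -120
  3*X*Z**2 ↦ 3·6·1·4 = 72
  Y**3 ↦ 1·1·125·1 = 125
  Y*Z**2 ↦ 1·1·5·4 = 20
  3*Z**3 ↦ 3·1·1·8 = 24
Sum: F(6, 5, 2) = (648) + (-72) + (-450) + (-120) + (72) + (125) + (20) + (24) = 247.
Reducing mod 7: 247 ≡ 2 (mod 7).
Since F(a, b, c) ≡ 2 ≠ 0 (mod 7), P does NOT lie on the curve.


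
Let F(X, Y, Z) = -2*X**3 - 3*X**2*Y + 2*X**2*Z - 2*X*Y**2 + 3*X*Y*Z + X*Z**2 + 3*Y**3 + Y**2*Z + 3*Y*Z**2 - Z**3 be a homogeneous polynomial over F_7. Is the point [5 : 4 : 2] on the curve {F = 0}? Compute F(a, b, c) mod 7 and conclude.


F(5,4,2) ≡ 4 (mod 7); P is NOT on the curve.

Evaluate F(5, 4, 2) term-by-term (mod 7).
  -2*X**3 ↦ -2·125·1·1 = -250
  -3*X**2*Y ↦ -3·25·4·1 = -300
  2*X**2*Z ↦ 2·25·1·2 = 100
  -2*X*Y**2 ↦ -2·5·16·1 = -160
  3*X*Y*Z ↦ 3·5·4·2 = 120
  X*Z**2 ↦ 1·5·1·4 = 20
  3*Y**3 ↦ 3·1·64·1 = 192
  Y**2*Z ↦ 1·1·16·2 = 32
  3*Y*Z**2 ↦ 3·1·4·4 = 48
  -Z**3 ↦ -1·1·1·8 = -8
Sum: F(5, 4, 2) = (-250) + (-300) + (100) + (-160) + (120) + (20) + (192) + (32) + (48) + (-8) = -206.
Reducing mod 7: -206 ≡ 4 (mod 7).
Since F(a, b, c) ≡ 4 ≠ 0 (mod 7), P does NOT lie on the curve.


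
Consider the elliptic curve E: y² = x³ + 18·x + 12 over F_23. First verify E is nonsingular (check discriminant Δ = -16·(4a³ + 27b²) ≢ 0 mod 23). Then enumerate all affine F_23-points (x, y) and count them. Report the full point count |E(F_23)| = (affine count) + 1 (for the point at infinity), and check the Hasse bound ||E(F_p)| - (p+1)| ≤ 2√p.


Affine points = {(0, 9), (0, 14), (1, 10), (1, 13), (3, 1), (3, 22), (8, 1), (8, 22), (9, 11), (9, 12), (11, 0), (12, 1), (12, 22), (14, 8), (14, 15), (15, 0), (16, 7), (16, 16), (18, 2), (18, 21), (20, 0), (22, 4), (22, 19)}; affine count = 23; |E(F_23)| = 24.

Discriminant check: Δ ∝ 4a³ + 27b² = 4·18³ + 27·12² = 4·5832 + 27·144 ≡ 7 (mod 23). Nonzero ⇒ E is nonsingular.
For each x ∈ F_23, compute rhs = x³ + 18·x + 12 mod 23, then count y ∈ F_23 with y² ≡ rhs.
  x = 0: rhs = 12, matching y values: 9, 14 (2 points).
  x = 1: rhs = 8, matching y values: 10, 13 (2 points).
  x = 2: rhs = 10, matching y values: none (0 points).
  x = 3: rhs = 1, matching y values: 1, 22 (2 points).
  x = 4: rhs = 10, matching y values: none (0 points).
  x = 5: rhs = 20, matching y values: none (0 points).
  x = 6: rhs = 14, matching y values: none (0 points).
  x = 7: rhs = 21, matching y values: none (0 points).
  x = 8: rhs = 1, matching y values: 1, 22 (2 points).
  x = 9: rhs = 6, matching y values: 11, 12 (2 points).
  x = 10: rhs = 19, matching y values: none (0 points).
  x = 11: rhs = 0, matching y values: 0 (1 points).
  x = 12: rhs = 1, matching y values: 1, 22 (2 points).
  x = 13: rhs = 5, matching y values: none (0 points).
  x = 14: rhs = 18, matching y values: 8, 15 (2 points).
  x = 15: rhs = 0, matching y values: 0 (1 points).
  x = 16: rhs = 3, matching y values: 7, 16 (2 points).
  x = 17: rhs = 10, matching y values: none (0 points).
  x = 18: rhs = 4, matching y values: 2, 21 (2 points).
  x = 19: rhs = 14, matching y values: none (0 points).
  x = 20: rhs = 0, matching y values: 0 (1 points).
  x = 21: rhs = 14, matching y values: none (0 points).
  x = 22: rhs = 16, matching y values: 4, 19 (2 points).
Total affine count: 23.
Full point count |E(F_23)| = 23 + 1 = 24.
Hasse bound: |24 − (23+1)| = |0| = 0 ≤ 2√23 ≈ 9.5917 ✓.


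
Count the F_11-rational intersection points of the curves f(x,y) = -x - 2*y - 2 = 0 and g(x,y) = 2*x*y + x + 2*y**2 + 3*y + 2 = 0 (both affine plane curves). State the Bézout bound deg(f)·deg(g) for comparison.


Common zeros: {(1, 4), (9, 0)}; count = 2; Bézout bound = 2.

deg(f) = 1, deg(g) = 2, so Bézout bound = 2.
Scan x ∈ F_11. For each x, list the y ∈ F_11 with f(x, y) ≡ 0 and those with g(x, y) ≡ 0 (mod 11); the common zeros in that column are the intersection.
  x = 0: f ≡ 0 at y ∈ {10}; g ≡ 0 at y ∈ {7, 8}; common: ∅.
  x = 1: f ≡ 0 at y ∈ {4}; g ≡ 0 at y ∈ {4, 10}; common: {4}.
  x = 2: f ≡ 0 at y ∈ {9}; g ≡ 0 at y ∈ ∅; common: ∅.
  x = 3: f ≡ 0 at y ∈ {3}; g ≡ 0 at y ∈ ∅; common: ∅.
  x = 4: f ≡ 0 at y ∈ {8}; g ≡ 0 at y ∈ ∅; common: ∅.
  x = 5: f ≡ 0 at y ∈ {2}; g ≡ 0 at y ∈ {1, 9}; common: ∅.
  x = 6: f ≡ 0 at y ∈ {7}; g ≡ 0 at y ∈ ∅; common: ∅.
  x = 7: f ≡ 0 at y ∈ {1}; g ≡ 0 at y ∈ ∅; common: ∅.
  x = 8: f ≡ 0 at y ∈ {6}; g ≡ 0 at y ∈ ∅; common: ∅.
  x = 9: f ≡ 0 at y ∈ {0}; g ≡ 0 at y ∈ {0, 6}; common: {0}.
  x = 10: f ≡ 0 at y ∈ {5}; g ≡ 0 at y ∈ {2, 3}; common: ∅.
Collecting: common zeros = {(1, 4), (9, 0)}, so the count is 2.
Comparison with the Bézout bound: 2 ≤ 2 = deg(f)·deg(g), as expected for curves with no common component (the bound is attained).


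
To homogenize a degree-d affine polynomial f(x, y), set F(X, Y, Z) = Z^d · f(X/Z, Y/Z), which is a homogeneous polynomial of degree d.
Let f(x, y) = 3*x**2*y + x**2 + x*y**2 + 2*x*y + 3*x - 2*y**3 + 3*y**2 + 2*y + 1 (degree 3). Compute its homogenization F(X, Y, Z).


F(X, Y, Z) = 3*X**2*Y + X**2*Z + X*Y**2 + 2*X*Y*Z + 3*X*Z**2 - 2*Y**3 + 3*Y**2*Z + 2*Y*Z**2 + Z**3

deg(f) = 3.
Substitute x = X/Z, y = Y/Z into f, then multiply by Z^3.
  monomial 3·x^2·y^1 ↦ 3·X^2·Y^1·Z^0.
  monomial 1·x^2·y^0 ↦ 1·X^2·Y^0·Z^1.
  monomial 1·x^1·y^2 ↦ 1·X^1·Y^2·Z^0.
  monomial 2·x^1·y^1 ↦ 2·X^1·Y^1·Z^1.
  monomial 3·x^1·y^0 ↦ 3·X^1·Y^0·Z^2.
  monomial -2·x^0·y^3 ↦ -2·X^0·Y^3·Z^0.
  monomial 3·x^0·y^2 ↦ 3·X^0·Y^2·Z^1.
  monomial 2·x^0·y^1 ↦ 2·X^0·Y^1·Z^2.
  monomial 1·x^0·y^0 ↦ 1·X^0·Y^0·Z^3.
Collecting: F(X, Y, Z) = 3*X**2*Y + X**2*Z + X*Y**2 + 2*X*Y*Z + 3*X*Z**2 - 2*Y**3 + 3*Y**2*Z + 2*Y*Z**2 + Z**3.


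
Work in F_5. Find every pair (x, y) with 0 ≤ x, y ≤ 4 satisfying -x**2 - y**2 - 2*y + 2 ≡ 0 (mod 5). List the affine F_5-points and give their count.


Affine F_5-points: {(2, 1), (2, 2), (3, 1), (3, 2)}; count = 4.

For each of the 25 pairs (x, y) ∈ F_5², evaluate f(x, y) mod 5. Record the zeros.
  x = 0: [0↦2, 1↦4, 2↦4, 3↦2, 4↦3]  zeros at y ∈ ∅
  x = 1: [0↦1, 1↦3, 2↦3, 3↦1, 4↦2]  zeros at y ∈ ∅
  x = 2: [0↦3, 1↦0, 2↦0, 3↦3, 4↦4]  zeros at y ∈ {1, 2}
  x = 3: [0↦3, 1↦0, 2↦0, 3↦3, 4↦4]  zeros at y ∈ {1, 2}
  x = 4: [0↦1, 1↦3, 2↦3, 3↦1, 4↦2]  zeros at y ∈ ∅
Collecting zeros: affine points = {(2, 1), (2, 2), (3, 1), (3, 2)}.
Total count |C(F_5)_aff| = 4.


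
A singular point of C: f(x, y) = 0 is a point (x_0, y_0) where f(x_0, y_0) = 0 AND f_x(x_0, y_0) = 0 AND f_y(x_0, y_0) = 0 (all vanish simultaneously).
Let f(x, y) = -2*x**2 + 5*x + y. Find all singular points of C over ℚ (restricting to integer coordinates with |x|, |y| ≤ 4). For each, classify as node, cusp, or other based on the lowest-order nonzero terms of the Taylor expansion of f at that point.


No singular points in the scanned grid; C is smooth there.

Compute partial derivatives:
  f_x = 5 - 4*x.
  f_y = 1.
f_y = 1 is a nonzero constant, so f_y never vanishes: no point (x, y) can satisfy f = f_x = f_y = 0. In particular no (x, y) ∈ {−4, ..., 4}² is singular; the curve is smooth.


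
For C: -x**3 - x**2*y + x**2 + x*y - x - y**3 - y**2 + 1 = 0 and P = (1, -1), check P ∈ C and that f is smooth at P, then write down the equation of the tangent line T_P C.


Tangent line at P: -x - y = 0.

Step 1: f(1, -1) = 0, so P lies on C.
Step 2: partial derivatives
  f_x(x, y) = -3*x**2 - 2*x*y + 2*x + y - 1, f_y(x, y) = -x**2 + x - 3*y**2 - 2*y.
  f_x(P) = -1, f_y(P) = -1 (gradient nonzero, so P is smooth).
Step 3: tangent line at P: -1·(x − 1) + -1·(y − -1) = 0.
Expanding: -x - y = 0.


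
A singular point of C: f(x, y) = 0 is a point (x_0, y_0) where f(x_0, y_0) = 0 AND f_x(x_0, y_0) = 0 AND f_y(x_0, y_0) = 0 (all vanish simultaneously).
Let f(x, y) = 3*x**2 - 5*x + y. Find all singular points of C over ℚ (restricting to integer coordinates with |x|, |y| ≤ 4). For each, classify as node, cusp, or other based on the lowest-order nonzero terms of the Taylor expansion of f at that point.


No singular points in the scanned grid; C is smooth there.

Compute partial derivatives:
  f_x = 6*x - 5.
  f_y = 1.
f_y = 1 is a nonzero constant, so f_y never vanishes: no point (x, y) can satisfy f = f_x = f_y = 0. In particular no (x, y) ∈ {−4, ..., 4}² is singular; the curve is smooth.


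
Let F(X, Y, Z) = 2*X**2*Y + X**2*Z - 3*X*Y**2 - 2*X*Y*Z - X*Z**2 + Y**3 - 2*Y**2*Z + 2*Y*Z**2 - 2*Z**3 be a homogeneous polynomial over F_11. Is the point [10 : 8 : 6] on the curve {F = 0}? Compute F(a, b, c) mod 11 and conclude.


F(10,8,6) ≡ 3 (mod 11); P is NOT on the curve.

Evaluate F(10, 8, 6) term-by-term (mod 11).
  2*X**2*Y ↦ 2·100·8·1 = 1600
  X**2*Z ↦ 1·100·1·6 = 600
  -3*X*Y**2 ↦ -3·10·64·1 = -1920
  -2*X*Y*Z ↦ -2·10·8·6 = -960
  -X*Z**2 ↦ -1·10·1·36 = -360
  Y**3 ↦ 1·1·512·1 = 512
  -2*Y**2*Z ↦ -2·1·64·6 = -768
  2*Y*Z**2 ↦ 2·1·8·36 = 576
  -2*Z**3 ↦ -2·1·1·216 = -432
Sum: F(10, 8, 6) = (1600) + (600) + (-1920) + (-960) + (-360) + (512) + (-768) + (576) + (-432) = -1152.
Reducing mod 11: -1152 ≡ 3 (mod 11).
Since F(a, b, c) ≡ 3 ≠ 0 (mod 11), P does NOT lie on the curve.


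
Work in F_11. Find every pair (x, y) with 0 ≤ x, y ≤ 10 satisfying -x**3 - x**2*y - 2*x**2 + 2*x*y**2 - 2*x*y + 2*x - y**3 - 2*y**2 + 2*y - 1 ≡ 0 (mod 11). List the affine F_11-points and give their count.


Affine F_11-points: {(1, 5), (1, 7), (1, 10), (3, 10), (5, 3), (6, 3), (6, 8), (6, 10), (7, 8), (9, 2), (10, 2), (10, 8)}; count = 12.

For each of the 121 pairs (x, y) ∈ F_11², evaluate f(x, y) mod 11. Record the zeros.
  x = 0: [0↦10, 1↦9, 2↦9, 3↦4, 4↦10, 5↦10, 6↦9, 7↦1, 8↦2, 9↦6, 10↦7]  zeros at y ∈ ∅
  x = 1: [0↦9, 1↦7, 2↦10, 3↦1, 4↦7, 5↦0, 6↦7, 7↦0, 8↦6, 9↦8, 10↦0]  zeros at y ∈ {5, 7, 10}
  x = 2: [0↦9, 1↦4, 2↦8, 3↦4, 4↦8, 5↦3, 6↦5, 7↦8, 8↦6, 9↦4, 10↦7]  zeros at y ∈ ∅
  x = 3: [0↦4, 1↦5, 2↦8, 3↦7, 4↦7, 5↦2, 6↦8, 7↦8, 8↦7, 9↦10, 10↦0]  zeros at y ∈ {10}
  x = 4: [0↦10, 1↦4, 2↦4, 3↦4, 4↦9, 5↦2, 6↦10, 7↦5, 8↦3, 9↦9, 10↦6]  zeros at y ∈ ∅
  x = 5: [0↦10, 1↦6, 2↦1, 3↦0, 4↦8, 5↦8, 6↦5, 7↦4, 8↦10, 9↦6, 10↦8]  zeros at y ∈ {3}
  x = 6: [0↦9, 1↦5, 2↦4, 3↦0, 4↦9, 5↦3, 6↦9, 7↦10, 8↦0, 9↦6, 10↦0]  zeros at y ∈ {3, 8, 10}
  x = 7: [0↦1, 1↦6, 2↦7, 3↦9, 4↦6, 5↦3, 6↦5, 7↦6, 8↦0, 9↦3, 10↦9]  zeros at y ∈ {8}
  x = 8: [0↦2, 1↦3, 2↦4, 3↦10, 4↦4, 5↦2, 6↦9, 7↦8, 8↦4, 9↦2, 10↦7]  zeros at y ∈ ∅
  x = 9: [0↦6, 1↦1, 2↦0, 3↦8, 4↦8, 5↦5, 6↦4, 7↦10, 8↦6, 9↦8, 10↦10]  zeros at y ∈ {2}
  x = 10: [0↦7, 1↦5, 2↦0, 3↦8, 4↦1, 5↦6, 6↦6, 7↦6, 8↦0, 9↦4, 10↦1]  zeros at y ∈ {2, 8}
Collecting zeros: affine points = {(1, 5), (1, 7), (1, 10), (3, 10), (5, 3), (6, 3), (6, 8), (6, 10), (7, 8), (9, 2), (10, 2), (10, 8)}.
Total count |C(F_11)_aff| = 12.
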